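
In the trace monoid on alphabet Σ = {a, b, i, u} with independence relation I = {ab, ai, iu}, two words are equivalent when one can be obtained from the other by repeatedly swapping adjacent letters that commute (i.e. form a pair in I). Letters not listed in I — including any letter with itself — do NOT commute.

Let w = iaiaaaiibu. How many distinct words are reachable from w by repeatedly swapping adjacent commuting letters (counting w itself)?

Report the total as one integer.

piece 0:i — minimal
piece 1:a — minimal
piece 2:i rests on {0:i}
piece 3:a rests on {1:a}
piece 4:a rests on {3:a}
piece 5:a rests on {4:a}
piece 6:i rests on {2:i}
piece 7:i rests on {6:i}
piece 8:b rests on {7:i}
piece 9:u rests on {5:a, 8:b}
minimal pieces: {0:i, 1:a}
ways to finish when only these pieces remain (= sum over removing one remaining piece with nothing left below it):
  1 left: {9}→1
  2 left: {5,9}→1  {8,9}→1
  3 left: {4,5,9}→1  {5,8,9}→2  {7,8,9}→1
  4 left: {3,4,5,9}→1  {4,5,8,9}→3  {5,7,8,9}→3  {6,7,8,9}→1
  5 left: {1,3,4,5,9}→1  {2,6,7,8,9}→1  {3,4,5,8,9}→4  {4,5,7,8,9}→6  {5,6,7,8,9}→4
  6 left: {0,2,6,7,8,9}→1  {1,3,4,5,8,9}→5  {2,5,6,7,8,9}→5  {3,4,5,7,8,9}→10  {4,5,6,7,8,9}→10
  7 left: {0,2,5,6,7,8,9}→6  {1,3,4,5,7,8,9}→15  {2,4,5,6,7,8,9}→15  {3,4,5,6,7,8,9}→20
  8 left: {0,2,4,5,6,7,8,9}→21  {1,3,4,5,6,7,8,9}→35  {2,3,4,5,6,7,8,9}→35
  placing 0:i first → 70 extensions
  placing 1:a first → 56 extensions
total linear extensions = 126

126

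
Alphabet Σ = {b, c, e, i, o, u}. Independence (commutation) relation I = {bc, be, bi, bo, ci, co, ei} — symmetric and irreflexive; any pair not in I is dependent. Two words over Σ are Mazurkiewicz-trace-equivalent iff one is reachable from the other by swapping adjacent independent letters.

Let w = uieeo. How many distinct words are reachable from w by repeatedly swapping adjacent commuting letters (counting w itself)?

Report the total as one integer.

#0=u has no predecessor
#1=i depends on [0:u]
#2=e depends on [0:u]
#3=e depends on [2:e]
#4=o depends on [1:i, 3:e]
sources: [0:u]
N(rest) = Σ N(rest − s) over sources s of rest; N(one piece) = 1:
  size 1 → [4]=1
  size 2 → [1,4]=1  [3,4]=1
  size 3 → [1,3,4]=2  [2,3,4]=1
  first=0(u) contributes 3

3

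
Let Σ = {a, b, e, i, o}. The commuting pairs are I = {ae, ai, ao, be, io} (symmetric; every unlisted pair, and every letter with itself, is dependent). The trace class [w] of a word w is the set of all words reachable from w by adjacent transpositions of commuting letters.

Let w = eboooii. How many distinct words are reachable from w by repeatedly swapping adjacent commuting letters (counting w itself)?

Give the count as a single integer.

20

drop 0:e onto floor
drop 1:b onto floor
drop 2:o onto {0:e, 1:b}
drop 3:o onto {2:o}
drop 4:o onto {3:o}
drop 5:i onto {0:e, 1:b}
drop 6:i onto {5:i}
ground layer = {0:e, 1:b}
drop-orders for the pieces not yet dropped (sum over which currently-grounded one goes next):
  1 to go: {4} 1  {6} 1
  2 to go: {3,4} 1  {4,6} 2  {5,6} 1
  3 to go: {2,3,4} 1  {3,4,6} 3  {4,5,6} 3
  4 to go: {2,3,4,6} 4  {3,4,5,6} 6
  5 to go: {2,3,4,5,6} 10
  if 0:e drops first: 10 orders
  if 1:b drops first: 10 orders
heap linearizations: 20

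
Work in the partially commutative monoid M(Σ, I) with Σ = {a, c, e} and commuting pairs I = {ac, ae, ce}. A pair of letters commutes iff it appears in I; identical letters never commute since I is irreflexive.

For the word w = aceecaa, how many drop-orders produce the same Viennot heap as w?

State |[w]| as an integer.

0(a) covers ∅
1(c) covers ∅
2(e) covers ∅
3(e) covers 2:e
4(c) covers 1:c
5(a) covers 0:a
6(a) covers 5:a
floor of heap: 0:a, 1:c, 2:e
completions by unplaced set U, small U first (add the entries for U minus each lowest piece of U):
  |U|=1: {3}:1  {4}:1  {6}:1
  |U|=2: {1,4}:1  {2,3}:1  {3,4}:2  {3,6}:2  {4,6}:2  {5,6}:1
  |U|=3: {0,5,6}:1  {1,3,4}:3  {1,4,6}:3  {2,3,4}:3  {2,3,6}:3  {3,4,6}:6  {3,5,6}:3  {4,5,6}:3
  |U|=4: {0,3,5,6}:4  {0,4,5,6}:4  {1,2,3,4}:6  {1,3,4,6}:12  {1,4,5,6}:6  {2,3,4,6}:12  {2,3,5,6}:6  {3,4,5,6}:12
  |U|=5: {0,1,4,5,6}:10  {0,2,3,5,6}:10  {0,3,4,5,6}:20  {1,2,3,4,6}:30  {1,3,4,5,6}:30  {2,3,4,5,6}:30
  start at 0(a): 90
  start at 1(c): 60
  start at 2(e): 60
sum over floor = 210

210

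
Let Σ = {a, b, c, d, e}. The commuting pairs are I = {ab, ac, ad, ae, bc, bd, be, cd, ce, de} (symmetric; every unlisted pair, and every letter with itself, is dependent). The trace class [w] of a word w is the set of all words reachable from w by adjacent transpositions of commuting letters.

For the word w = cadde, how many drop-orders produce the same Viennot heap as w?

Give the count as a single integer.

#0=c has no predecessor
#1=a has no predecessor
#2=d has no predecessor
#3=d depends on [2:d]
#4=e has no predecessor
sources: [0:c, 1:a, 2:d, 4:e]
N(rest) = Σ N(rest − s) over sources s of rest; N(one piece) = 1:
  size 1 → [0]=1  [1]=1  [3]=1  [4]=1
  size 2 → [0,1]=2  [0,3]=2  [0,4]=2  [1,3]=2  [1,4]=2  [2,3]=1  [3,4]=2
  size 3 → [0,1,3]=6  [0,1,4]=6  [0,2,3]=3  [0,3,4]=6  [1,2,3]=3  [1,3,4]=6  [2,3,4]=3
  first=0(c) contributes 12
  first=1(a) contributes 12
  first=2(d) contributes 24
  first=4(e) contributes 12
|[w]| = 60

60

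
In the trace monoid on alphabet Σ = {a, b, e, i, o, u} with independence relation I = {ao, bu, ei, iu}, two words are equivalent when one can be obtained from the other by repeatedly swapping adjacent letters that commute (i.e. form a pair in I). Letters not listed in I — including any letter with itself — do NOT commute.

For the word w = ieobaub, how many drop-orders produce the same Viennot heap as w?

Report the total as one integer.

4

drop 0:i onto floor
drop 1:e onto floor
drop 2:o onto {0:i, 1:e}
drop 3:b onto {2:o}
drop 4:a onto {3:b}
drop 5:u onto {4:a}
drop 6:b onto {4:a}
ground layer = {0:i, 1:e}
drop-orders for the pieces not yet dropped (sum over which currently-grounded one goes next):
  1 to go: {5} 1  {6} 1
  2 to go: {5,6} 2
  3 to go: {4,5,6} 2
  4 to go: {3,4,5,6} 2
  5 to go: {2,3,4,5,6} 2
  if 0:i drops first: 2 orders
  if 1:e drops first: 2 orders
heap linearizations: 4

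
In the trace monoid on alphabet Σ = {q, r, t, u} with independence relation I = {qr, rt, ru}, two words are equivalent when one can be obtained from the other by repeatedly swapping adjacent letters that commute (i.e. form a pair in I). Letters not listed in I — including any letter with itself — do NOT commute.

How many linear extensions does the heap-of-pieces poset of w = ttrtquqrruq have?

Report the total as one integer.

piece 0:t — minimal
piece 1:t rests on {0:t}
piece 2:r — minimal
piece 3:t rests on {1:t}
piece 4:q rests on {3:t}
piece 5:u rests on {4:q}
piece 6:q rests on {5:u}
piece 7:r rests on {2:r}
piece 8:r rests on {7:r}
piece 9:u rests on {6:q}
piece 10:q rests on {9:u}
minimal pieces: {0:t, 2:r}
ways to finish when only these pieces remain (= sum over removing one remaining piece with nothing left below it):
  1 left: {8}→1  {10}→1
  2 left: {7,8}→1  {8,10}→2  {9,10}→1
  3 left: {2,7,8}→1  {6,9,10}→1  {7,8,10}→3  {8,9,10}→3
  4 left: {2,7,8,10}→4  {5,6,9,10}→1  {6,8,9,10}→4  {7,8,9,10}→6
  5 left: {2,7,8,9,10}→10  {4,5,6,9,10}→1  {5,6,8,9,10}→5  {6,7,8,9,10}→10
  6 left: {2,6,7,8,9,10}→20  {3,4,5,6,9,10}→1  {4,5,6,8,9,10}→6  {5,6,7,8,9,10}→15
  7 left: {1,3,4,5,6,9,10}→1  {2,5,6,7,8,9,10}→35  {3,4,5,6,8,9,10}→7  {4,5,6,7,8,9,10}→21
  8 left: {0,1,3,4,5,6,9,10}→1  {1,3,4,5,6,8,9,10}→8  {2,4,5,6,7,8,9,10}→56  {3,4,5,6,7,8,9,10}→28
  9 left: {0,1,3,4,5,6,8,9,10}→9  {1,3,4,5,6,7,8,9,10}→36  {2,3,4,5,6,7,8,9,10}→84
  placing 0:t first → 120 extensions
  placing 2:r first → 45 extensions
total linear extensions = 165

165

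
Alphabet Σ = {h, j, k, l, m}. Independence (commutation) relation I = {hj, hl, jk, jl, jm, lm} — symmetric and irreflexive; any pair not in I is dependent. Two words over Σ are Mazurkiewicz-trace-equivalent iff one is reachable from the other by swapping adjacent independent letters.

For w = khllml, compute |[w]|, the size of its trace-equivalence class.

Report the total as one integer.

10

#0=k has no predecessor
#1=h depends on [0:k]
#2=l depends on [0:k]
#3=l depends on [2:l]
#4=m depends on [1:h]
#5=l depends on [3:l]
sources: [0:k]
N(rest) = Σ N(rest − s) over sources s of rest; N(one piece) = 1:
  size 1 → [4]=1  [5]=1
  size 2 → [1,4]=1  [3,5]=1  [4,5]=2
  size 3 → [1,4,5]=3  [2,3,5]=1  [3,4,5]=3
  size 4 → [1,3,4,5]=6  [2,3,4,5]=4
  first=0(k) contributes 10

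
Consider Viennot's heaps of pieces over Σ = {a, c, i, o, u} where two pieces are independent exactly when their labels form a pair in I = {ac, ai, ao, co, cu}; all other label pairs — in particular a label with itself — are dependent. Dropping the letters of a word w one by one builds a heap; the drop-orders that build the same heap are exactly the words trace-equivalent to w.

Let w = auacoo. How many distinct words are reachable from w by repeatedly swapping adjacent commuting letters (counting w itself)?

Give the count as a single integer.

18

0(a) covers ∅
1(u) covers 0:a
2(a) covers 1:u
3(c) covers ∅
4(o) covers 1:u
5(o) covers 4:o
floor of heap: 0:a, 3:c
completions by unplaced set U, small U first (add the entries for U minus each lowest piece of U):
  |U|=1: {2}:1  {3}:1  {5}:1
  |U|=2: {2,3}:2  {2,5}:2  {3,5}:2  {4,5}:1
  |U|=3: {2,3,5}:6  {2,4,5}:3  {3,4,5}:3
  |U|=4: {1,2,4,5}:3  {2,3,4,5}:12
  start at 0(a): 15
  start at 3(c): 3
sum over floor = 18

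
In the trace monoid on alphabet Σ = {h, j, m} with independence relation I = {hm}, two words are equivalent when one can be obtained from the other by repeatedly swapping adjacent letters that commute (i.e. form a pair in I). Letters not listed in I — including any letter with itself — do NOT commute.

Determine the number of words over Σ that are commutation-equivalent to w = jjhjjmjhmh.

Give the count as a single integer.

3

#0=j has no predecessor
#1=j depends on [0:j]
#2=h depends on [1:j]
#3=j depends on [2:h]
#4=j depends on [3:j]
#5=m depends on [4:j]
#6=j depends on [5:m]
#7=h depends on [6:j]
#8=m depends on [6:j]
#9=h depends on [7:h]
sources: [0:j]
N(rest) = Σ N(rest − s) over sources s of rest; N(one piece) = 1:
  size 1 → [8]=1  [9]=1
  size 2 → [7,9]=1  [8,9]=2
  size 3 → [7,8,9]=3
  size 4 → [6,7,8,9]=3
  size 5 → [5,6,7,8,9]=3
  size 6 → [4,5,6,7,8,9]=3
  size 7 → [3,4,5,6,7,8,9]=3
  size 8 → [2,3,4,5,6,7,8,9]=3
  first=0(j) contributes 3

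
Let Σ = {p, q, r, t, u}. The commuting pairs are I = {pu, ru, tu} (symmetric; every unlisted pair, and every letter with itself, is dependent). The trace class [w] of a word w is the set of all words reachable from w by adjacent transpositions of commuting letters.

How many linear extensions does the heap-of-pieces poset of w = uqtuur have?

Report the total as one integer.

6

piece 0:u — minimal
piece 1:q rests on {0:u}
piece 2:t rests on {1:q}
piece 3:u rests on {1:q}
piece 4:u rests on {3:u}
piece 5:r rests on {2:t}
minimal pieces: {0:u}
ways to finish when only these pieces remain (= sum over removing one remaining piece with nothing left below it):
  1 left: {4}→1  {5}→1
  2 left: {2,5}→1  {3,4}→1  {4,5}→2
  3 left: {2,4,5}→3  {3,4,5}→3
  4 left: {2,3,4,5}→6
  placing 0:u first → 6 extensions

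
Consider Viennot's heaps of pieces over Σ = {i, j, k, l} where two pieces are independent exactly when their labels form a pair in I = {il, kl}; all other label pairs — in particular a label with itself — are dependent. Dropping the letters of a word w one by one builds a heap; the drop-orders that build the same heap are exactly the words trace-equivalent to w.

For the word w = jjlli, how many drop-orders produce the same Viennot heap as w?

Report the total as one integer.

3

#0=j has no predecessor
#1=j depends on [0:j]
#2=l depends on [1:j]
#3=l depends on [2:l]
#4=i depends on [1:j]
sources: [0:j]
N(rest) = Σ N(rest − s) over sources s of rest; N(one piece) = 1:
  size 1 → [3]=1  [4]=1
  size 2 → [2,3]=1  [3,4]=2
  size 3 → [2,3,4]=3
  first=0(j) contributes 3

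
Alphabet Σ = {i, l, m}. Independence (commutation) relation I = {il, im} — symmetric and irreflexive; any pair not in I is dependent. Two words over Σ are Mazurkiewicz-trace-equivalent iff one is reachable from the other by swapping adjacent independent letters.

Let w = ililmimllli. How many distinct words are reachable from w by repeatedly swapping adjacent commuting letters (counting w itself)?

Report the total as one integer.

330

piece 0:i — minimal
piece 1:l — minimal
piece 2:i rests on {0:i}
piece 3:l rests on {1:l}
piece 4:m rests on {3:l}
piece 5:i rests on {2:i}
piece 6:m rests on {4:m}
piece 7:l rests on {6:m}
piece 8:l rests on {7:l}
piece 9:l rests on {8:l}
piece 10:i rests on {5:i}
minimal pieces: {0:i, 1:l}
ways to finish when only these pieces remain (= sum over removing one remaining piece with nothing left below it):
  1 left: {9}→1  {10}→1
  2 left: {5,10}→1  {8,9}→1  {9,10}→2
  3 left: {2,5,10}→1  {5,9,10}→3  {7,8,9}→1  {8,9,10}→3
  4 left: {0,2,5,10}→1  {2,5,9,10}→4  {5,8,9,10}→6  {6,7,8,9}→1  {7,8,9,10}→4
  5 left: {0,2,5,9,10}→5  {2,5,8,9,10}→10  {4,6,7,8,9}→1  {5,7,8,9,10}→10  {6,7,8,9,10}→5
  6 left: {0,2,5,8,9,10}→15  {2,5,7,8,9,10}→20  {3,4,6,7,8,9}→1  {4,6,7,8,9,10}→6  {5,6,7,8,9,10}→15
  7 left: {0,2,5,7,8,9,10}→35  {1,3,4,6,7,8,9}→1  {2,5,6,7,8,9,10}→35  {3,4,6,7,8,9,10}→7  {4,5,6,7,8,9,10}→21
  8 left: {0,2,5,6,7,8,9,10}→70  {1,3,4,6,7,8,9,10}→8  {2,4,5,6,7,8,9,10}→56  {3,4,5,6,7,8,9,10}→28
  9 left: {0,2,4,5,6,7,8,9,10}→126  {1,3,4,5,6,7,8,9,10}→36  {2,3,4,5,6,7,8,9,10}→84
  placing 0:i first → 120 extensions
  placing 1:l first → 210 extensions
total linear extensions = 330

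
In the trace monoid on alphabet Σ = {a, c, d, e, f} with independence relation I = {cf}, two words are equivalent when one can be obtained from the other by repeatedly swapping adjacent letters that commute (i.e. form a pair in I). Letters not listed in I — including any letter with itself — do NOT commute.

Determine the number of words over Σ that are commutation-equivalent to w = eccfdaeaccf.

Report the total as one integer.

piece 0:e — minimal
piece 1:c rests on {0:e}
piece 2:c rests on {1:c}
piece 3:f rests on {0:e}
piece 4:d rests on {2:c, 3:f}
piece 5:a rests on {4:d}
piece 6:e rests on {5:a}
piece 7:a rests on {6:e}
piece 8:c rests on {7:a}
piece 9:c rests on {8:c}
piece 10:f rests on {7:a}
minimal pieces: {0:e}
ways to finish when only these pieces remain (= sum over removing one remaining piece with nothing left below it):
  1 left: {9}→1  {10}→1
  2 left: {8,9}→1  {9,10}→2
  3 left: {8,9,10}→3
  4 left: {7,8,9,10}→3
  5 left: {6,7,8,9,10}→3
  6 left: {5,6,7,8,9,10}→3
  7 left: {4,5,6,7,8,9,10}→3
  8 left: {2,4,5,6,7,8,9,10}→3  {3,4,5,6,7,8,9,10}→3
  9 left: {1,2,4,5,6,7,8,9,10}→3  {2,3,4,5,6,7,8,9,10}→6
  placing 0:e first → 9 extensions

9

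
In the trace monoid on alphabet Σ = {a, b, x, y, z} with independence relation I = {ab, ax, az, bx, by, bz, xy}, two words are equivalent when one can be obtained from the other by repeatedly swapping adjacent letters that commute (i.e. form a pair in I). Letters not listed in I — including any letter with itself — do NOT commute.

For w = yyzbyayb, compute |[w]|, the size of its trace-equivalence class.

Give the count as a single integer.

28

#0=y has no predecessor
#1=y depends on [0:y]
#2=z depends on [1:y]
#3=b has no predecessor
#4=y depends on [2:z]
#5=a depends on [4:y]
#6=y depends on [5:a]
#7=b depends on [3:b]
sources: [0:y, 3:b]
N(rest) = Σ N(rest − s) over sources s of rest; N(one piece) = 1:
  size 1 → [6]=1  [7]=1
  size 2 → [3,7]=1  [5,6]=1  [6,7]=2
  size 3 → [3,6,7]=3  [4,5,6]=1  [5,6,7]=3
  size 4 → [2,4,5,6]=1  [3,5,6,7]=6  [4,5,6,7]=4
  size 5 → [1,2,4,5,6]=1  [2,4,5,6,7]=5  [3,4,5,6,7]=10
  size 6 → [0,1,2,4,5,6]=1  [1,2,4,5,6,7]=6  [2,3,4,5,6,7]=15
  first=0(y) contributes 21
  first=3(b) contributes 7
|[w]| = 28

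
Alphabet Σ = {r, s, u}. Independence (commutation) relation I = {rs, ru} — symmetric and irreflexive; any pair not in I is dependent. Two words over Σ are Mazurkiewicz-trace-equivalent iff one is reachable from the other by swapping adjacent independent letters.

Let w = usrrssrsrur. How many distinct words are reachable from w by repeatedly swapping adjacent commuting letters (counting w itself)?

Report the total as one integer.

piece 0:u — minimal
piece 1:s rests on {0:u}
piece 2:r — minimal
piece 3:r rests on {2:r}
piece 4:s rests on {1:s}
piece 5:s rests on {4:s}
piece 6:r rests on {3:r}
piece 7:s rests on {5:s}
piece 8:r rests on {6:r}
piece 9:u rests on {7:s}
piece 10:r rests on {8:r}
minimal pieces: {0:u, 2:r}
ways to finish when only these pieces remain (= sum over removing one remaining piece with nothing left below it):
  1 left: {9}→1  {10}→1
  2 left: {7,9}→1  {8,10}→1  {9,10}→2
  3 left: {5,7,9}→1  {6,8,10}→1  {7,9,10}→3  {8,9,10}→3
  4 left: {3,6,8,10}→1  {4,5,7,9}→1  {5,7,9,10}→4  {6,8,9,10}→4  {7,8,9,10}→6
  5 left: {1,4,5,7,9}→1  {2,3,6,8,10}→1  {3,6,8,9,10}→5  {4,5,7,9,10}→5  {5,7,8,9,10}→10  {6,7,8,9,10}→10
  6 left: {0,1,4,5,7,9}→1  {1,4,5,7,9,10}→6  {2,3,6,8,9,10}→6  {3,6,7,8,9,10}→15  {4,5,7,8,9,10}→15  {5,6,7,8,9,10}→20
  7 left: {0,1,4,5,7,9,10}→7  {1,4,5,7,8,9,10}→21  {2,3,6,7,8,9,10}→21  {3,5,6,7,8,9,10}→35  {4,5,6,7,8,9,10}→35
  8 left: {0,1,4,5,7,8,9,10}→28  {1,4,5,6,7,8,9,10}→56  {2,3,5,6,7,8,9,10}→56  {3,4,5,6,7,8,9,10}→70
  9 left: {0,1,4,5,6,7,8,9,10}→84  {1,3,4,5,6,7,8,9,10}→126  {2,3,4,5,6,7,8,9,10}→126
  placing 0:u first → 252 extensions
  placing 2:r first → 210 extensions
total linear extensions = 462

462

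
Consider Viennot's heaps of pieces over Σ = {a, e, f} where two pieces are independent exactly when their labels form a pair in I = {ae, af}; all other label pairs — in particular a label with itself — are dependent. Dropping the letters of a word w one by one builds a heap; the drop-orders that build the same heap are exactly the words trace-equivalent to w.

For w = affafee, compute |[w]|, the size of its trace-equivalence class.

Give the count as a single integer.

21

piece 0:a — minimal
piece 1:f — minimal
piece 2:f rests on {1:f}
piece 3:a rests on {0:a}
piece 4:f rests on {2:f}
piece 5:e rests on {4:f}
piece 6:e rests on {5:e}
minimal pieces: {0:a, 1:f}
ways to finish when only these pieces remain (= sum over removing one remaining piece with nothing left below it):
  1 left: {3}→1  {6}→1
  2 left: {0,3}→1  {3,6}→2  {5,6}→1
  3 left: {0,3,6}→3  {3,5,6}→3  {4,5,6}→1
  4 left: {0,3,5,6}→6  {2,4,5,6}→1  {3,4,5,6}→4
  5 left: {0,3,4,5,6}→10  {1,2,4,5,6}→1  {2,3,4,5,6}→5
  placing 0:a first → 6 extensions
  placing 1:f first → 15 extensions
total linear extensions = 21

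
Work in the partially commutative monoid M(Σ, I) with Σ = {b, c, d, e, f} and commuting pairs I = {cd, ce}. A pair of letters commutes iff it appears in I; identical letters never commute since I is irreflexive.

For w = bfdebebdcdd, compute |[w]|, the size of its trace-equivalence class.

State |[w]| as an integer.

#0=b has no predecessor
#1=f depends on [0:b]
#2=d depends on [1:f]
#3=e depends on [2:d]
#4=b depends on [3:e]
#5=e depends on [4:b]
#6=b depends on [5:e]
#7=d depends on [6:b]
#8=c depends on [6:b]
#9=d depends on [7:d]
#10=d depends on [9:d]
sources: [0:b]
N(rest) = Σ N(rest − s) over sources s of rest; N(one piece) = 1:
  size 1 → [8]=1  [10]=1
  size 2 → [8,10]=2  [9,10]=1
  size 3 → [7,9,10]=1  [8,9,10]=3
  size 4 → [7,8,9,10]=4
  size 5 → [6,7,8,9,10]=4
  size 6 → [5,6,7,8,9,10]=4
  size 7 → [4,5,6,7,8,9,10]=4
  size 8 → [3,4,5,6,7,8,9,10]=4
  size 9 → [2,3,4,5,6,7,8,9,10]=4
  first=0(b) contributes 4

4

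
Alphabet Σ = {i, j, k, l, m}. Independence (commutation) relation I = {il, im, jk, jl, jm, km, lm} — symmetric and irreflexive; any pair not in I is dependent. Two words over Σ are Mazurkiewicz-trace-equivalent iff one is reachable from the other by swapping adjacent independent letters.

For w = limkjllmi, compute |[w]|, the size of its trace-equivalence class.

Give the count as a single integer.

#0=l has no predecessor
#1=i has no predecessor
#2=m has no predecessor
#3=k depends on [0:l, 1:i]
#4=j depends on [1:i]
#5=l depends on [3:k]
#6=l depends on [5:l]
#7=m depends on [2:m]
#8=i depends on [3:k, 4:j]
sources: [0:l, 1:i, 2:m]
N(rest) = Σ N(rest − s) over sources s of rest; N(one piece) = 1:
  size 1 → [6]=1  [7]=1  [8]=1
  size 2 → [2,7]=1  [4,8]=1  [5,6]=1  [6,7]=2  [6,8]=2  [7,8]=2
  size 3 → [2,6,7]=3  [2,7,8]=3  [4,6,8]=3  [4,7,8]=3  [5,6,7]=3  [5,6,8]=3  [6,7,8]=6
  size 4 → [2,4,7,8]=6  [2,5,6,7]=6  [2,6,7,8]=12  [3,5,6,8]=3  [4,5,6,8]=6  [4,6,7,8]=12  [5,6,7,8]=12
  size 5 → [0,3,5,6,8]=3  [2,4,6,7,8]=30  [2,5,6,7,8]=30  [3,4,5,6,8]=9  [3,5,6,7,8]=15  [4,5,6,7,8]=30
  size 6 → [0,3,4,5,6,8]=12  [0,3,5,6,7,8]=18  [1,3,4,5,6,8]=9  [2,3,5,6,7,8]=45  [2,4,5,6,7,8]=90  [3,4,5,6,7,8]=54
  size 7 → [0,1,3,4,5,6,8]=21  [0,2,3,5,6,7,8]=63  [0,3,4,5,6,7,8]=84  [1,3,4,5,6,7,8]=63  [2,3,4,5,6,7,8]=189
  first=0(l) contributes 252
  first=1(i) contributes 336
  first=2(m) contributes 168
|[w]| = 756

756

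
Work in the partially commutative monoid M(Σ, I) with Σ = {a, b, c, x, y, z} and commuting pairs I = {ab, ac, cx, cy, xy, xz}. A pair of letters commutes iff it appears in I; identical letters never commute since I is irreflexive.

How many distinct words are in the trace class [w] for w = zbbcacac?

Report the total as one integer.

21

#0=z has no predecessor
#1=b depends on [0:z]
#2=b depends on [1:b]
#3=c depends on [2:b]
#4=a depends on [0:z]
#5=c depends on [3:c]
#6=a depends on [4:a]
#7=c depends on [5:c]
sources: [0:z]
N(rest) = Σ N(rest − s) over sources s of rest; N(one piece) = 1:
  size 1 → [6]=1  [7]=1
  size 2 → [4,6]=1  [5,7]=1  [6,7]=2
  size 3 → [3,5,7]=1  [4,6,7]=3  [5,6,7]=3
  size 4 → [2,3,5,7]=1  [3,5,6,7]=4  [4,5,6,7]=6
  size 5 → [1,2,3,5,7]=1  [2,3,5,6,7]=5  [3,4,5,6,7]=10
  size 6 → [1,2,3,5,6,7]=6  [2,3,4,5,6,7]=15
  first=0(z) contributes 21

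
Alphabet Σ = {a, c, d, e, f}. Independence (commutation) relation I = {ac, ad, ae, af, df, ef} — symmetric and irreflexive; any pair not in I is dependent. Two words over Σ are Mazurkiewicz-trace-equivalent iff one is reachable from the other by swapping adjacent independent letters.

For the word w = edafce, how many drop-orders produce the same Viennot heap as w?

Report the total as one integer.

piece 0:e — minimal
piece 1:d rests on {0:e}
piece 2:a — minimal
piece 3:f — minimal
piece 4:c rests on {1:d, 3:f}
piece 5:e rests on {4:c}
minimal pieces: {0:e, 2:a, 3:f}
ways to finish when only these pieces remain (= sum over removing one remaining piece with nothing left below it):
  1 left: {2}→1  {5}→1
  2 left: {2,5}→2  {4,5}→1
  3 left: {1,4,5}→1  {2,4,5}→3  {3,4,5}→1
  4 left: {0,1,4,5}→1  {1,2,4,5}→4  {1,3,4,5}→2  {2,3,4,5}→4
  placing 0:e first → 10 extensions
  placing 2:a first → 3 extensions
  placing 3:f first → 5 extensions
total linear extensions = 18

18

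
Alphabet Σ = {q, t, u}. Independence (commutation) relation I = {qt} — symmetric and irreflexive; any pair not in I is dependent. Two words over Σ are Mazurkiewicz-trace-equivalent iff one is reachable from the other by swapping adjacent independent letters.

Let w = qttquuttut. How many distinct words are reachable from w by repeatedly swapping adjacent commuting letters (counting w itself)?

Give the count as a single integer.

6

piece 0:q — minimal
piece 1:t — minimal
piece 2:t rests on {1:t}
piece 3:q rests on {0:q}
piece 4:u rests on {2:t, 3:q}
piece 5:u rests on {4:u}
piece 6:t rests on {5:u}
piece 7:t rests on {6:t}
piece 8:u rests on {7:t}
piece 9:t rests on {8:u}
minimal pieces: {0:q, 1:t}
ways to finish when only these pieces remain (= sum over removing one remaining piece with nothing left below it):
  1 left: {9}→1
  2 left: {8,9}→1
  3 left: {7,8,9}→1
  4 left: {6,7,8,9}→1
  5 left: {5,6,7,8,9}→1
  6 left: {4,5,6,7,8,9}→1
  7 left: {2,4,5,6,7,8,9}→1  {3,4,5,6,7,8,9}→1
  8 left: {0,3,4,5,6,7,8,9}→1  {1,2,4,5,6,7,8,9}→1  {2,3,4,5,6,7,8,9}→2
  placing 0:q first → 3 extensions
  placing 1:t first → 3 extensions
total linear extensions = 6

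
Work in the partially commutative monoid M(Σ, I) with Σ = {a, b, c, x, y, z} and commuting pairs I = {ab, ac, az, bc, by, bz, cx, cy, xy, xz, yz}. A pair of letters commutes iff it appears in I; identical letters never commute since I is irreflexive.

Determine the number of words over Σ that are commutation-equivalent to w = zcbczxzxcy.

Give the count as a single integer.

840

#0=z has no predecessor
#1=c depends on [0:z]
#2=b has no predecessor
#3=c depends on [1:c]
#4=z depends on [3:c]
#5=x depends on [2:b]
#6=z depends on [4:z]
#7=x depends on [5:x]
#8=c depends on [6:z]
#9=y has no predecessor
sources: [0:z, 2:b, 9:y]
N(rest) = Σ N(rest − s) over sources s of rest; N(one piece) = 1:
  size 1 → [7]=1  [8]=1  [9]=1
  size 2 → [5,7]=1  [6,8]=1  [7,8]=2  [7,9]=2  [8,9]=2
  size 3 → [2,5,7]=1  [4,6,8]=1  [5,7,8]=3  [5,7,9]=3  [6,7,8]=3  [6,8,9]=3  [7,8,9]=6
  size 4 → [2,5,7,8]=4  [2,5,7,9]=4  [3,4,6,8]=1  [4,6,7,8]=4  [4,6,8,9]=4  [5,6,7,8]=6  [5,7,8,9]=12  [6,7,8,9]=12
  size 5 → [1,3,4,6,8]=1  [2,5,6,7,8]=10  [2,5,7,8,9]=20  [3,4,6,7,8]=5  [3,4,6,8,9]=5  [4,5,6,7,8]=10  [4,6,7,8,9]=20  [5,6,7,8,9]=30
  size 6 → [0,1,3,4,6,8]=1  [1,3,4,6,7,8]=6  [1,3,4,6,8,9]=6  [2,4,5,6,7,8]=20  [2,5,6,7,8,9]=60  [3,4,5,6,7,8]=15  [3,4,6,7,8,9]=30  [4,5,6,7,8,9]=60
  size 7 → [0,1,3,4,6,7,8]=7  [0,1,3,4,6,8,9]=7  [1,3,4,5,6,7,8]=21  [1,3,4,6,7,8,9]=42  [2,3,4,5,6,7,8]=35  [2,4,5,6,7,8,9]=140  [3,4,5,6,7,8,9]=105
  size 8 → [0,1,3,4,5,6,7,8]=28  [0,1,3,4,6,7,8,9]=56  [1,2,3,4,5,6,7,8]=56  [1,3,4,5,6,7,8,9]=168  [2,3,4,5,6,7,8,9]=280
  first=0(z) contributes 504
  first=2(b) contributes 252
  first=9(y) contributes 84
|[w]| = 840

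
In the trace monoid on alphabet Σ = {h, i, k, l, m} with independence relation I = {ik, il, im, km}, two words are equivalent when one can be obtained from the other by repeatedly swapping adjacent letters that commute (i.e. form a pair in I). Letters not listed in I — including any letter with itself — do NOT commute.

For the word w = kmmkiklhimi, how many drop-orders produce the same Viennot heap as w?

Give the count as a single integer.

piece 0:k — minimal
piece 1:m — minimal
piece 2:m rests on {1:m}
piece 3:k rests on {0:k}
piece 4:i — minimal
piece 5:k rests on {3:k}
piece 6:l rests on {2:m, 5:k}
piece 7:h rests on {4:i, 6:l}
piece 8:i rests on {7:h}
piece 9:m rests on {7:h}
piece 10:i rests on {8:i}
minimal pieces: {0:k, 1:m, 4:i}
ways to finish when only these pieces remain (= sum over removing one remaining piece with nothing left below it):
  1 left: {9}→1  {10}→1
  2 left: {8,10}→1  {9,10}→2
  3 left: {8,9,10}→3
  4 left: {7,8,9,10}→3
  5 left: {4,7,8,9,10}→3  {6,7,8,9,10}→3
  6 left: {2,6,7,8,9,10}→3  {4,6,7,8,9,10}→6  {5,6,7,8,9,10}→3
  7 left: {1,2,6,7,8,9,10}→3  {2,4,6,7,8,9,10}→9  {2,5,6,7,8,9,10}→6  {3,5,6,7,8,9,10}→3  {4,5,6,7,8,9,10}→9
  8 left: {0,3,5,6,7,8,9,10}→3  {1,2,4,6,7,8,9,10}→12  {1,2,5,6,7,8,9,10}→9  {2,3,5,6,7,8,9,10}→9  {2,4,5,6,7,8,9,10}→24  {3,4,5,6,7,8,9,10}→12
  9 left: {0,2,3,5,6,7,8,9,10}→12  {0,3,4,5,6,7,8,9,10}→15  {1,2,3,5,6,7,8,9,10}→18  {1,2,4,5,6,7,8,9,10}→45  {2,3,4,5,6,7,8,9,10}→45
  placing 0:k first → 108 extensions
  placing 1:m first → 72 extensions
  placing 4:i first → 30 extensions
total linear extensions = 210

210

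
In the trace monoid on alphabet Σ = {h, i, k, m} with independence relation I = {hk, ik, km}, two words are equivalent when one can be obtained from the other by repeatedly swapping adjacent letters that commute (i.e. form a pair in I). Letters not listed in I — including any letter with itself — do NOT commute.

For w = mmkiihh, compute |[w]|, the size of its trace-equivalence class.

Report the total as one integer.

7

#0=m has no predecessor
#1=m depends on [0:m]
#2=k has no predecessor
#3=i depends on [1:m]
#4=i depends on [3:i]
#5=h depends on [4:i]
#6=h depends on [5:h]
sources: [0:m, 2:k]
N(rest) = Σ N(rest − s) over sources s of rest; N(one piece) = 1:
  size 1 → [2]=1  [6]=1
  size 2 → [2,6]=2  [5,6]=1
  size 3 → [2,5,6]=3  [4,5,6]=1
  size 4 → [2,4,5,6]=4  [3,4,5,6]=1
  size 5 → [1,3,4,5,6]=1  [2,3,4,5,6]=5
  first=0(m) contributes 6
  first=2(k) contributes 1
|[w]| = 7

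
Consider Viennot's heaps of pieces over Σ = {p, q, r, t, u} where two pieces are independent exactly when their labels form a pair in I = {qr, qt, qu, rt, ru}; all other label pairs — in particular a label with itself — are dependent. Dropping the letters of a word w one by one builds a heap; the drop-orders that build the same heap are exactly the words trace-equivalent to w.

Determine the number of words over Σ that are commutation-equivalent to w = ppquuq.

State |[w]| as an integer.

piece 0:p — minimal
piece 1:p rests on {0:p}
piece 2:q rests on {1:p}
piece 3:u rests on {1:p}
piece 4:u rests on {3:u}
piece 5:q rests on {2:q}
minimal pieces: {0:p}
ways to finish when only these pieces remain (= sum over removing one remaining piece with nothing left below it):
  1 left: {4}→1  {5}→1
  2 left: {2,5}→1  {3,4}→1  {4,5}→2
  3 left: {2,4,5}→3  {3,4,5}→3
  4 left: {2,3,4,5}→6
  placing 0:p first → 6 extensions

6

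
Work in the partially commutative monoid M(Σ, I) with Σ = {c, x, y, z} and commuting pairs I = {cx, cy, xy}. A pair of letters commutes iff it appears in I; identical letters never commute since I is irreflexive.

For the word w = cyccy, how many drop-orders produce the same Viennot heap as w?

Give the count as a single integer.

drop 0:c onto floor
drop 1:y onto floor
drop 2:c onto {0:c}
drop 3:c onto {2:c}
drop 4:y onto {1:y}
ground layer = {0:c, 1:y}
drop-orders for the pieces not yet dropped (sum over which currently-grounded one goes next):
  1 to go: {3} 1  {4} 1
  2 to go: {1,4} 1  {2,3} 1  {3,4} 2
  3 to go: {0,2,3} 1  {1,3,4} 3  {2,3,4} 3
  if 0:c drops first: 6 orders
  if 1:y drops first: 4 orders
heap linearizations: 10

10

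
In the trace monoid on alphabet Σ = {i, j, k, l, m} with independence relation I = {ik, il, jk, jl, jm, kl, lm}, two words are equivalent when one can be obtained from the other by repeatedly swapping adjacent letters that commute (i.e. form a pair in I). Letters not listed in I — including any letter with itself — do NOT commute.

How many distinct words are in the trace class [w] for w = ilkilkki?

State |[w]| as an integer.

560

piece 0:i — minimal
piece 1:l — minimal
piece 2:k — minimal
piece 3:i rests on {0:i}
piece 4:l rests on {1:l}
piece 5:k rests on {2:k}
piece 6:k rests on {5:k}
piece 7:i rests on {3:i}
minimal pieces: {0:i, 1:l, 2:k}
ways to finish when only these pieces remain (= sum over removing one remaining piece with nothing left below it):
  1 left: {4}→1  {6}→1  {7}→1
  2 left: {1,4}→1  {3,7}→1  {4,6}→2  {4,7}→2  {5,6}→1  {6,7}→2
  3 left: {0,3,7}→1  {1,4,6}→3  {1,4,7}→3  {2,5,6}→1  {3,4,7}→3  {3,6,7}→3  {4,5,6}→3  {4,6,7}→6  {5,6,7}→3
  4 left: {0,3,4,7}→4  {0,3,6,7}→4  {1,3,4,7}→6  {1,4,5,6}→6  {1,4,6,7}→12  {2,4,5,6}→4  {2,5,6,7}→4  {3,4,6,7}→12  {3,5,6,7}→6  {4,5,6,7}→12
  5 left: {0,1,3,4,7}→10  {0,3,4,6,7}→20  {0,3,5,6,7}→10  {1,2,4,5,6}→10  {1,3,4,6,7}→30  {1,4,5,6,7}→30  {2,3,5,6,7}→10  {2,4,5,6,7}→20  {3,4,5,6,7}→30
  6 left: {0,1,3,4,6,7}→60  {0,2,3,5,6,7}→20  {0,3,4,5,6,7}→60  {1,2,4,5,6,7}→60  {1,3,4,5,6,7}→90  {2,3,4,5,6,7}→60
  placing 0:i first → 210 extensions
  placing 1:l first → 140 extensions
  placing 2:k first → 210 extensions
total linear extensions = 560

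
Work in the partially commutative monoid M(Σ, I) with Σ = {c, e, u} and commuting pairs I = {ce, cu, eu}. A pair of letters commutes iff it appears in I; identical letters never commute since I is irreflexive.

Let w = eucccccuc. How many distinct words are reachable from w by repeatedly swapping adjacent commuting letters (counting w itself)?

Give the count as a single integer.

piece 0:e — minimal
piece 1:u — minimal
piece 2:c — minimal
piece 3:c rests on {2:c}
piece 4:c rests on {3:c}
piece 5:c rests on {4:c}
piece 6:c rests on {5:c}
piece 7:u rests on {1:u}
piece 8:c rests on {6:c}
minimal pieces: {0:e, 1:u, 2:c}
ways to finish when only these pieces remain (= sum over removing one remaining piece with nothing left below it):
  1 left: {0}→1  {7}→1  {8}→1
  2 left: {0,7}→2  {0,8}→2  {1,7}→1  {6,8}→1  {7,8}→2
  3 left: {0,1,7}→3  {0,6,8}→3  {0,7,8}→6  {1,7,8}→3  {5,6,8}→1  {6,7,8}→3
  4 left: {0,1,7,8}→12  {0,5,6,8}→4  {0,6,7,8}→12  {1,6,7,8}→6  {4,5,6,8}→1  {5,6,7,8}→4
  5 left: {0,1,6,7,8}→30  {0,4,5,6,8}→5  {0,5,6,7,8}→20  {1,5,6,7,8}→10  {3,4,5,6,8}→1  {4,5,6,7,8}→5
  6 left: {0,1,5,6,7,8}→60  {0,3,4,5,6,8}→6  {0,4,5,6,7,8}→30  {1,4,5,6,7,8}→15  {2,3,4,5,6,8}→1  {3,4,5,6,7,8}→6
  7 left: {0,1,4,5,6,7,8}→105  {0,2,3,4,5,6,8}→7  {0,3,4,5,6,7,8}→42  {1,3,4,5,6,7,8}→21  {2,3,4,5,6,7,8}→7
  placing 0:e first → 28 extensions
  placing 1:u first → 56 extensions
  placing 2:c first → 168 extensions
total linear extensions = 252

252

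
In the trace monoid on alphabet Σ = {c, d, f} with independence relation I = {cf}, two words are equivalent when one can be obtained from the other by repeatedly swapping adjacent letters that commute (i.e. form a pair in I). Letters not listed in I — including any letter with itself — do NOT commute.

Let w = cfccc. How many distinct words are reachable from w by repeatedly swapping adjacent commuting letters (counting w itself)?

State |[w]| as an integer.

#0=c has no predecessor
#1=f has no predecessor
#2=c depends on [0:c]
#3=c depends on [2:c]
#4=c depends on [3:c]
sources: [0:c, 1:f]
N(rest) = Σ N(rest − s) over sources s of rest; N(one piece) = 1:
  size 1 → [1]=1  [4]=1
  size 2 → [1,4]=2  [3,4]=1
  size 3 → [1,3,4]=3  [2,3,4]=1
  first=0(c) contributes 4
  first=1(f) contributes 1
|[w]| = 5

5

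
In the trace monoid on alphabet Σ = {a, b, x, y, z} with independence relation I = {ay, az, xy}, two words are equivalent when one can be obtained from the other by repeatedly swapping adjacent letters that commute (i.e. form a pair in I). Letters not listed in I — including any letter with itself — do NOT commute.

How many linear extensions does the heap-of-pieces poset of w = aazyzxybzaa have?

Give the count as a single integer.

75

0(a) covers ∅
1(a) covers 0:a
2(z) covers ∅
3(y) covers 2:z
4(z) covers 3:y
5(x) covers 1:a, 4:z
6(y) covers 4:z
7(b) covers 5:x, 6:y
8(z) covers 7:b
9(a) covers 7:b
10(a) covers 9:a
floor of heap: 0:a, 2:z
completions by unplaced set U, small U first (add the entries for U minus each lowest piece of U):
  |U|=1: {8}:1  {10}:1
  |U|=2: {8,10}:2  {9,10}:1
  |U|=3: {8,9,10}:3
  |U|=4: {7,8,9,10}:3
  |U|=5: {5,7,8,9,10}:3  {6,7,8,9,10}:3
  |U|=6: {1,5,7,8,9,10}:3  {5,6,7,8,9,10}:6
  |U|=7: {0,1,5,7,8,9,10}:3  {1,5,6,7,8,9,10}:9  {4,5,6,7,8,9,10}:6
  |U|=8: {0,1,5,6,7,8,9,10}:12  {1,4,5,6,7,8,9,10}:15  {3,4,5,6,7,8,9,10}:6
  |U|=9: {0,1,4,5,6,7,8,9,10}:27  {1,3,4,5,6,7,8,9,10}:21  {2,3,4,5,6,7,8,9,10}:6
  start at 0(a): 27
  start at 2(z): 48
sum over floor = 75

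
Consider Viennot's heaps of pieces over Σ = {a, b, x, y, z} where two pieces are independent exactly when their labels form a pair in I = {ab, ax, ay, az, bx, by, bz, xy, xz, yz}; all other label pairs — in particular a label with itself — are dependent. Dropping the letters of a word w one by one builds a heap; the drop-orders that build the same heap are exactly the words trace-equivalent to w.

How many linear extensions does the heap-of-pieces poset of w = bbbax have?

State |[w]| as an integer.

20

piece 0:b — minimal
piece 1:b rests on {0:b}
piece 2:b rests on {1:b}
piece 3:a — minimal
piece 4:x — minimal
minimal pieces: {0:b, 3:a, 4:x}
ways to finish when only these pieces remain (= sum over removing one remaining piece with nothing left below it):
  1 left: {2}→1  {3}→1  {4}→1
  2 left: {1,2}→1  {2,3}→2  {2,4}→2  {3,4}→2
  3 left: {0,1,2}→1  {1,2,3}→3  {1,2,4}→3  {2,3,4}→6
  placing 0:b first → 12 extensions
  placing 3:a first → 4 extensions
  placing 4:x first → 4 extensions
total linear extensions = 20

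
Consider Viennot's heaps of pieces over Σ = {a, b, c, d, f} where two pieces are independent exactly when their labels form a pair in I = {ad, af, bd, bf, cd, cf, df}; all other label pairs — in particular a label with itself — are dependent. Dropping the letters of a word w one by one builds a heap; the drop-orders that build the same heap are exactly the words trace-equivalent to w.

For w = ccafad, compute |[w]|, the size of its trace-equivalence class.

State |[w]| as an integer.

30

#0=c has no predecessor
#1=c depends on [0:c]
#2=a depends on [1:c]
#3=f has no predecessor
#4=a depends on [2:a]
#5=d has no predecessor
sources: [0:c, 3:f, 5:d]
N(rest) = Σ N(rest − s) over sources s of rest; N(one piece) = 1:
  size 1 → [3]=1  [4]=1  [5]=1
  size 2 → [2,4]=1  [3,4]=2  [3,5]=2  [4,5]=2
  size 3 → [1,2,4]=1  [2,3,4]=3  [2,4,5]=3  [3,4,5]=6
  size 4 → [0,1,2,4]=1  [1,2,3,4]=4  [1,2,4,5]=4  [2,3,4,5]=12
  first=0(c) contributes 20
  first=3(f) contributes 5
  first=5(d) contributes 5
|[w]| = 30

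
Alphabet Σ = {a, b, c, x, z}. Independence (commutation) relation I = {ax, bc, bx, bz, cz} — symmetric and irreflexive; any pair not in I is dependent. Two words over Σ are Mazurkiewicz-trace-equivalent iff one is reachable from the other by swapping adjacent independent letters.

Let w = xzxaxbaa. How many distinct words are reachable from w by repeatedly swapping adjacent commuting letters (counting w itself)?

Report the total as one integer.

15

0(x) covers ∅
1(z) covers 0:x
2(x) covers 1:z
3(a) covers 1:z
4(x) covers 2:x
5(b) covers 3:a
6(a) covers 5:b
7(a) covers 6:a
floor of heap: 0:x
completions by unplaced set U, small U first (add the entries for U minus each lowest piece of U):
  |U|=1: {4}:1  {7}:1
  |U|=2: {2,4}:1  {4,7}:2  {6,7}:1
  |U|=3: {2,4,7}:3  {4,6,7}:3  {5,6,7}:1
  |U|=4: {2,4,6,7}:6  {3,5,6,7}:1  {4,5,6,7}:4
  |U|=5: {2,4,5,6,7}:10  {3,4,5,6,7}:5
  |U|=6: {2,3,4,5,6,7}:15
  start at 0(x): 15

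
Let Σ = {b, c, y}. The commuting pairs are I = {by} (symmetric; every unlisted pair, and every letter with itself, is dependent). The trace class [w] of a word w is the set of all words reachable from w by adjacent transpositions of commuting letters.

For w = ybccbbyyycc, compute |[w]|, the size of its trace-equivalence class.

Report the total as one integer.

piece 0:y — minimal
piece 1:b — minimal
piece 2:c rests on {0:y, 1:b}
piece 3:c rests on {2:c}
piece 4:b rests on {3:c}
piece 5:b rests on {4:b}
piece 6:y rests on {3:c}
piece 7:y rests on {6:y}
piece 8:y rests on {7:y}
piece 9:c rests on {5:b, 8:y}
piece 10:c rests on {9:c}
minimal pieces: {0:y, 1:b}
ways to finish when only these pieces remain (= sum over removing one remaining piece with nothing left below it):
  1 left: {10}→1
  2 left: {9,10}→1
  3 left: {5,9,10}→1  {8,9,10}→1
  4 left: {4,5,9,10}→1  {5,8,9,10}→2  {7,8,9,10}→1
  5 left: {4,5,8,9,10}→3  {5,7,8,9,10}→3  {6,7,8,9,10}→1
  6 left: {4,5,7,8,9,10}→6  {5,6,7,8,9,10}→4
  7 left: {4,5,6,7,8,9,10}→10
  8 left: {3,4,5,6,7,8,9,10}→10
  9 left: {2,3,4,5,6,7,8,9,10}→10
  placing 0:y first → 10 extensions
  placing 1:b first → 10 extensions
total linear extensions = 20

20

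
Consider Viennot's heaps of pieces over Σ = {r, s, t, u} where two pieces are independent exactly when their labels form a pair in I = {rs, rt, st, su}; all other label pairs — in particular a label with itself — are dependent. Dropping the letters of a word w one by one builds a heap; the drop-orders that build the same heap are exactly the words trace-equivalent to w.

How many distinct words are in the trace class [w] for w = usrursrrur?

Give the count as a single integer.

45

drop 0:u onto floor
drop 1:s onto floor
drop 2:r onto {0:u}
drop 3:u onto {2:r}
drop 4:r onto {3:u}
drop 5:s onto {1:s}
drop 6:r onto {4:r}
drop 7:r onto {6:r}
drop 8:u onto {7:r}
drop 9:r onto {8:u}
ground layer = {0:u, 1:s}
drop-orders for the pieces not yet dropped (sum over which currently-grounded one goes next):
  1 to go: {5} 1  {9} 1
  2 to go: {1,5} 1  {5,9} 2  {8,9} 1
  3 to go: {1,5,9} 3  {5,8,9} 3  {7,8,9} 1
  4 to go: {1,5,8,9} 6  {5,7,8,9} 4  {6,7,8,9} 1
  5 to go: {1,5,7,8,9} 10  {4,6,7,8,9} 1  {5,6,7,8,9} 5
  6 to go: {1,5,6,7,8,9} 15  {3,4,6,7,8,9} 1  {4,5,6,7,8,9} 6
  7 to go: {1,4,5,6,7,8,9} 21  {2,3,4,6,7,8,9} 1  {3,4,5,6,7,8,9} 7
  8 to go: {0,2,3,4,6,7,8,9} 1  {1,3,4,5,6,7,8,9} 28  {2,3,4,5,6,7,8,9} 8
  if 0:u drops first: 36 orders
  if 1:s drops first: 9 orders
heap linearizations: 45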